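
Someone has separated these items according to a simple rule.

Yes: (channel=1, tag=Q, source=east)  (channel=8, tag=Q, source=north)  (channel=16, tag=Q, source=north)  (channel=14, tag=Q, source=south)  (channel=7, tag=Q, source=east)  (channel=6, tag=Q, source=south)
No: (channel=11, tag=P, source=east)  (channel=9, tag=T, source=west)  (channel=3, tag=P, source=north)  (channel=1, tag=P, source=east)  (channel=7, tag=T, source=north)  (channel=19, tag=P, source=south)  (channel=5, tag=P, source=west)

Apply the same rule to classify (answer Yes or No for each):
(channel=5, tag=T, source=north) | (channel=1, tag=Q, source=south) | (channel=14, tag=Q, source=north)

Comparing the two groups points to one rule — tag is Q.
No: (channel=5, tag=T, source=north), since tag is T. Yes: (channel=1, tag=Q, source=south), since tag is Q. Yes: (channel=14, tag=Q, source=north), since tag is Q.

No, Yes, Yes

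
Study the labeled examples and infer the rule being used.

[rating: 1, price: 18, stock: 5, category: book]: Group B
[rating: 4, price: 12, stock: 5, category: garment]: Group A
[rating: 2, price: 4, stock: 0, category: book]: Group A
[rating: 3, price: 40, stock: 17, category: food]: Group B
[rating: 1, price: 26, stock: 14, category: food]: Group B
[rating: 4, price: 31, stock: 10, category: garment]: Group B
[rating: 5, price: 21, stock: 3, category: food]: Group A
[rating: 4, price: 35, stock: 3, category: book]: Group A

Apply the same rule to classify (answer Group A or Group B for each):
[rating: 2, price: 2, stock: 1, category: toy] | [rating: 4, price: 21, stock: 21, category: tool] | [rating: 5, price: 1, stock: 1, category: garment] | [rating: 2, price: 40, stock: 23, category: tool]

One predicate separates the groups cleanly: rating ≥ 2 AND stock ≤ 5.
[rating: 2, price: 2, stock: 1, category: toy]: rating = 2, stock = 1, satisfies this → Group A.
[rating: 4, price: 21, stock: 21, category: tool]: rating = 4, stock = 21, does not fit → Group B.
[rating: 5, price: 1, stock: 1, category: garment]: rating = 5, stock = 1, satisfies this → Group A.
[rating: 2, price: 40, stock: 23, category: tool]: rating = 2, stock = 23, does not fit → Group B.

Group A, Group B, Group A, Group B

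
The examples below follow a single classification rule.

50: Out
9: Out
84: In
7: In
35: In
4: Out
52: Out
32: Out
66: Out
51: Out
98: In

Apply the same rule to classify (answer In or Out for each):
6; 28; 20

The pattern is that an item is 'In' exactly when: multiple of 7.
6 — 6 = 7·0 + 6, hence Out.
28 — 28 = 7·4, hence In.
20 — 20 = 7·2 + 6, hence Out.

Out, In, Out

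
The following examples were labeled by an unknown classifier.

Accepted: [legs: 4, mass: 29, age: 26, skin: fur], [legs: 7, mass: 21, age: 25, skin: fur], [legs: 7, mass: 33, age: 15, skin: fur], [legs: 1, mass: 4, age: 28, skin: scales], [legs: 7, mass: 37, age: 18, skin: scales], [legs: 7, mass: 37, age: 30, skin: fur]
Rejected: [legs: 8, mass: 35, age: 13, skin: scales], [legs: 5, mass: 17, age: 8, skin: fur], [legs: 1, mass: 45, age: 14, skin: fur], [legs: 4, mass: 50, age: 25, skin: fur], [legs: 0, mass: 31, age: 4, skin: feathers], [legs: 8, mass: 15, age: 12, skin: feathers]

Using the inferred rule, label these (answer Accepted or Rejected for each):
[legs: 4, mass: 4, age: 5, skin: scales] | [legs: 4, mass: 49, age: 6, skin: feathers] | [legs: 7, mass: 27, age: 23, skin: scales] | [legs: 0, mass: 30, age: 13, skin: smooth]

The classifier is using: age ≥ 14 AND mass ≤ 37.
Rejected: [legs: 4, mass: 4, age: 5, skin: scales], since age = 5, mass = 4.
Rejected: [legs: 4, mass: 49, age: 6, skin: feathers], since age = 6, mass = 49.
Accepted: [legs: 7, mass: 27, age: 23, skin: scales], since age = 23, mass = 27.
Rejected: [legs: 0, mass: 30, age: 13, skin: smooth], since age = 13, mass = 30.

Rejected, Rejected, Accepted, Rejected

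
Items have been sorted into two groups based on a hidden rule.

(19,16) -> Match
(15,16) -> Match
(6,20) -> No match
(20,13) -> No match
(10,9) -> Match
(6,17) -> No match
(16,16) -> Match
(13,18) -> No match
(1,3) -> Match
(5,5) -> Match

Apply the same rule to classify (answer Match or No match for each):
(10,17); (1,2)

No match, Match

Rule: |first − second| ≤ 3. This holds for each 'Match' example and fails for each 'No match' one.
(10,17) — |10−17| = 7, hence No match.
(1,2) — |1−2| = 1, hence Match.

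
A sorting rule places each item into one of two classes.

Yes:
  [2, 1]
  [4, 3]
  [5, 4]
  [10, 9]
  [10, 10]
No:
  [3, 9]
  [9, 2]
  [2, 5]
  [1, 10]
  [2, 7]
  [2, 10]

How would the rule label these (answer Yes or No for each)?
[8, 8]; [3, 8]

Yes, No

The simplest hypothesis consistent with all the labels is: |first − second| ≤ 1.
[8, 8]: Yes (|8−8| = 0).
[3, 8]: No (|3−8| = 5).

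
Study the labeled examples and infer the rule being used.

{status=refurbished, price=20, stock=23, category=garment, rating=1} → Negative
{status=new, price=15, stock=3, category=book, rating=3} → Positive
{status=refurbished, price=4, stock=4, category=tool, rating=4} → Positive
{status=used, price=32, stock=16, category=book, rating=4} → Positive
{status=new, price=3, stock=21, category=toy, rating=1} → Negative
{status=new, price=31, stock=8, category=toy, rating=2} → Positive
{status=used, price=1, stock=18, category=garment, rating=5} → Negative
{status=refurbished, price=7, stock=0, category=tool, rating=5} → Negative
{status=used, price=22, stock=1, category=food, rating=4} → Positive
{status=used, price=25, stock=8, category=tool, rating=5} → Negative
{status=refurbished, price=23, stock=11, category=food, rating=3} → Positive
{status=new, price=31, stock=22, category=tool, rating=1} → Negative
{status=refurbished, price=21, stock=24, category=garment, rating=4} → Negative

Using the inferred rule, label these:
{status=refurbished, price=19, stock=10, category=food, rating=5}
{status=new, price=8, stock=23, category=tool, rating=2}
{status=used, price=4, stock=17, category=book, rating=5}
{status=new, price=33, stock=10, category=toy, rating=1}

Every 'Positive' example satisfies: rating ≤ 4 AND stock ≤ 16. None of the 'Negative' examples do.
{status=refurbished, price=19, stock=10, category=food, rating=5}: rating = 5, stock = 10 — does not pass, so Negative. {status=new, price=8, stock=23, category=tool, rating=2}: rating = 2, stock = 23 — does not pass, so Negative. {status=used, price=4, stock=17, category=book, rating=5}: rating = 5, stock = 17 — does not pass, so Negative. {status=new, price=33, stock=10, category=toy, rating=1}: rating = 1, stock = 10 — qualifies, so Positive.

Negative, Negative, Negative, Positive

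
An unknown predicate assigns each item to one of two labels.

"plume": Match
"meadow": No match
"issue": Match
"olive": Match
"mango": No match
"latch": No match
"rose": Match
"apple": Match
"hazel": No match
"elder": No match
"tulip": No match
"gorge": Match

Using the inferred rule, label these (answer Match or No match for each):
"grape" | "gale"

'Match' ⟺ ends with 'e'.
"grape": ends with 'e', matches → Match.
"gale": ends with 'e', matches → Match.

Match, Match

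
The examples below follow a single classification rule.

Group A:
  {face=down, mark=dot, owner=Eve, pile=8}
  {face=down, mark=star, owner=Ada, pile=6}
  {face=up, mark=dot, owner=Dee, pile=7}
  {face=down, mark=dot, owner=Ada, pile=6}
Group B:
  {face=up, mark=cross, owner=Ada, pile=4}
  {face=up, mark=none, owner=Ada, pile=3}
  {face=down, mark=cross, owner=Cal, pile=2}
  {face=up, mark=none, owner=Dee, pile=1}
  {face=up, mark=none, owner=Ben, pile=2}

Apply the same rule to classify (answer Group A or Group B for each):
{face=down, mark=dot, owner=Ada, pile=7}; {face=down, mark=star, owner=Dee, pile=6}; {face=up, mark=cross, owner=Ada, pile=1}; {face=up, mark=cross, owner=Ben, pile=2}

Group A, Group A, Group B, Group B

A rule that fits every label: pile ≥ 6 — true of each 'Group A' example, false of each 'Group B' one.
{face=down, mark=dot, owner=Ada, pile=7}: pile = 7, satisfies this → Group A. {face=down, mark=star, owner=Dee, pile=6}: pile = 6, satisfies this → Group A. {face=up, mark=cross, owner=Ada, pile=1}: pile = 1, doesn't match → Group B. {face=up, mark=cross, owner=Ben, pile=2}: pile = 2, doesn't match → Group B.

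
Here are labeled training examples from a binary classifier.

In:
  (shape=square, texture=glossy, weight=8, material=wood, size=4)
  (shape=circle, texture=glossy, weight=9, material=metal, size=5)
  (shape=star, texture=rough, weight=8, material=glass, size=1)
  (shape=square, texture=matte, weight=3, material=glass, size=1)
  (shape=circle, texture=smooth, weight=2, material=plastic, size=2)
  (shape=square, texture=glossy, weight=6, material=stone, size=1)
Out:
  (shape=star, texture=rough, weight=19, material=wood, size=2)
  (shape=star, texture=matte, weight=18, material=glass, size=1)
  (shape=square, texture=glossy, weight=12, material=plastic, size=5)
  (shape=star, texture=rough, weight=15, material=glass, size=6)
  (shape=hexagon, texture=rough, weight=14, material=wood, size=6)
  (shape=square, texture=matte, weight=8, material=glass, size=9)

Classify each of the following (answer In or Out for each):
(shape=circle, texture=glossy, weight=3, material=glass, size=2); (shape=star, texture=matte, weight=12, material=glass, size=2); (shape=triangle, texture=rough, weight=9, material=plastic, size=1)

In, Out, In

One predicate separates the groups cleanly: weight ≤ 9 AND size ≤ 5.
(shape=circle, texture=glossy, weight=3, material=glass, size=2): In (weight = 3, size = 2). (shape=star, texture=matte, weight=12, material=glass, size=2): Out (weight = 12, size = 2). (shape=triangle, texture=rough, weight=9, material=plastic, size=1): In (weight = 9, size = 1).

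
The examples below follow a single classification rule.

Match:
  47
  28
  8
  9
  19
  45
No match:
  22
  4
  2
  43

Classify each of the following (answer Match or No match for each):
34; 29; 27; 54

No match, Match, Match, Match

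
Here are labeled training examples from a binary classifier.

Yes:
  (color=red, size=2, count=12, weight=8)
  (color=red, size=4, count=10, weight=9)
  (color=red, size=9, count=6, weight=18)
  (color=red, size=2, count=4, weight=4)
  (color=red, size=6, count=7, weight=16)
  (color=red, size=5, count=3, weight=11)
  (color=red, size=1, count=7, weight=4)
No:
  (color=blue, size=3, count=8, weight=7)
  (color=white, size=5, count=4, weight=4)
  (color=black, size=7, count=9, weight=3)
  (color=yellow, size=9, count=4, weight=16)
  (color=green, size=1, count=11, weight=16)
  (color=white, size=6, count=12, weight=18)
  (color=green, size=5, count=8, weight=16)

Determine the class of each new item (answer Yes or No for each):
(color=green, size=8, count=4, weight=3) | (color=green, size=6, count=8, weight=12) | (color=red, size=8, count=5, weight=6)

All 'Yes' examples share one property — color is red — and every 'No' example lacks it.

No, No, Yes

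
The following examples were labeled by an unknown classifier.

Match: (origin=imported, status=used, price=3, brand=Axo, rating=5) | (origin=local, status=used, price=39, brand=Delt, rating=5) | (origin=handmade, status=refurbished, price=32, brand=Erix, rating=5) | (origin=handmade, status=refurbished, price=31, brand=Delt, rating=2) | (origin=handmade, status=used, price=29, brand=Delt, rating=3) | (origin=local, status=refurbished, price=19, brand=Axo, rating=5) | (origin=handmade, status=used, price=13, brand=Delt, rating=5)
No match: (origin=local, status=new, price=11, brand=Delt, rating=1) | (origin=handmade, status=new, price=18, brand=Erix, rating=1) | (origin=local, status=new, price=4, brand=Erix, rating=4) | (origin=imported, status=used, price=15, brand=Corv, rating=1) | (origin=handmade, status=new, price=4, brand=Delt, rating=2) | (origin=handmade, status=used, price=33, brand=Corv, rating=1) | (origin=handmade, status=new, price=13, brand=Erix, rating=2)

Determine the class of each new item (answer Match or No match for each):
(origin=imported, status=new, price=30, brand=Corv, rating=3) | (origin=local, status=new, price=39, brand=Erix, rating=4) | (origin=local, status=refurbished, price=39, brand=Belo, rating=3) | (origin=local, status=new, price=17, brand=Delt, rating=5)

No match, No match, Match, No match

Rule: status is not new AND rating ≥ 2. This holds for each 'Match' example and fails for each 'No match' one.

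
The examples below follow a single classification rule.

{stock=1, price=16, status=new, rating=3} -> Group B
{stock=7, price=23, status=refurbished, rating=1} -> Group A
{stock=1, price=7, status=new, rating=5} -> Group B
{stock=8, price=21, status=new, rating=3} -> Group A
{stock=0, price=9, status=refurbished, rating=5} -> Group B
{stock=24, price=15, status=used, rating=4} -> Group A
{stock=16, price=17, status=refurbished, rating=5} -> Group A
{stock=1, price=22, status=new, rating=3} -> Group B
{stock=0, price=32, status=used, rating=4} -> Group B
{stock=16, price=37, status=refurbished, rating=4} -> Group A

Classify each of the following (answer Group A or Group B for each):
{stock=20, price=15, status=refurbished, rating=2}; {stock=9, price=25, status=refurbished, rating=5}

Group A, Group A

The classifier is using: stock ≥ 7.
{stock=20, price=15, status=refurbished, rating=2}: stock = 20, has this property → Group A. {stock=9, price=25, status=refurbished, rating=5}: stock = 9, has this property → Group A.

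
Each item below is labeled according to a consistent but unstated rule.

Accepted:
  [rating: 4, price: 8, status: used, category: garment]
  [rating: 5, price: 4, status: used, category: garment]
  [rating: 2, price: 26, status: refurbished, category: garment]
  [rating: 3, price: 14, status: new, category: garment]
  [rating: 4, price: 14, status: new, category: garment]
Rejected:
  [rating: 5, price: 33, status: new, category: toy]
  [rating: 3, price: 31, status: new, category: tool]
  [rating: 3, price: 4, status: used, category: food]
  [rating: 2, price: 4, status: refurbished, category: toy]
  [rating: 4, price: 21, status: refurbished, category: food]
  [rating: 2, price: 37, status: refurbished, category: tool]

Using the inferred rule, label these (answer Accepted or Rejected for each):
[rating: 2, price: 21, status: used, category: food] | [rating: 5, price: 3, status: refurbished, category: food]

The distinguishing property — category is garment — holds for all the 'Accepted' cases and none of the 'Rejected' cases.
[rating: 2, price: 21, status: used, category: food]: category is food — doesn't qualify, so Rejected.
[rating: 5, price: 3, status: refurbished, category: food]: category is food — doesn't qualify, so Rejected.

Rejected, Rejected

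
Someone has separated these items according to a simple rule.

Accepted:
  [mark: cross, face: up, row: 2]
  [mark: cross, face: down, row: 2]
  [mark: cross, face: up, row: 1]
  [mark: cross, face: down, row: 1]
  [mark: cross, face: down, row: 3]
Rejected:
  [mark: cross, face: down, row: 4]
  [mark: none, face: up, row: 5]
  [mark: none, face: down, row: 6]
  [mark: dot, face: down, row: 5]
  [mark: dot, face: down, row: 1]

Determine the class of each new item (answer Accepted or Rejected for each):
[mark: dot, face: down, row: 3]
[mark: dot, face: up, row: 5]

Rejected, Rejected

The pattern is that an item is 'Accepted' exactly when: mark is cross AND row ≤ 3.
[mark: dot, face: down, row: 3] — mark is dot, row = 3, hence Rejected. [mark: dot, face: up, row: 5] — mark is dot, row = 5, hence Rejected.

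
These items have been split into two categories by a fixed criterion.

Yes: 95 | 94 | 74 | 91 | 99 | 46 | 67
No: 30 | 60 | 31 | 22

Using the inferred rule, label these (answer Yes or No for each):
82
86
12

Yes, Yes, No

All 'Yes' examples share one property — digit sum ≥ 7 — and every 'No' example lacks it.
82 → digit sum 8+2 = 10 → Yes.
86 → digit sum 8+6 = 14 → Yes.
12 → digit sum 1+2 = 3 → No.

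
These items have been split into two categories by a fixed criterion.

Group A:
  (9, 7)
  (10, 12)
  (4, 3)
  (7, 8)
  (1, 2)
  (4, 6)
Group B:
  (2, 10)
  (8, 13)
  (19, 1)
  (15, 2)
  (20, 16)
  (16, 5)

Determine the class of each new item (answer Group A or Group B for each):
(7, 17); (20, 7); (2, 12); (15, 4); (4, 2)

Group B, Group B, Group B, Group B, Group A

'Group A' ⟺ |first − second| ≤ 2.
(7, 17) — |7−17| = 10, hence Group B.
(20, 7) — |20−7| = 13, hence Group B.
(2, 12) — |2−12| = 10, hence Group B.
(15, 4) — |15−4| = 11, hence Group B.
(4, 2) — |4−2| = 2, hence Group A.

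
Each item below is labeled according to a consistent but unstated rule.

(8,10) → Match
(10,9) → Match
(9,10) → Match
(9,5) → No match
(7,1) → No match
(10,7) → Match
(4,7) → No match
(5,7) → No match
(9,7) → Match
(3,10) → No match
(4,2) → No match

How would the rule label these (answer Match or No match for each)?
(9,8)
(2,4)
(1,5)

Match, No match, No match

A rule that fits every label: sum ≥ 16 — true of each 'Match' example, false of each 'No match' one.
(9,8): Match (9+8 = 17).
(2,4): No match (2+4 = 6).
(1,5): No match (1+5 = 6).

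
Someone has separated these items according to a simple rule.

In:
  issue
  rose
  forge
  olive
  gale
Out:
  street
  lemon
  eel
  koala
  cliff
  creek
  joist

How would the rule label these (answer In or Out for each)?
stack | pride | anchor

Out, In, Out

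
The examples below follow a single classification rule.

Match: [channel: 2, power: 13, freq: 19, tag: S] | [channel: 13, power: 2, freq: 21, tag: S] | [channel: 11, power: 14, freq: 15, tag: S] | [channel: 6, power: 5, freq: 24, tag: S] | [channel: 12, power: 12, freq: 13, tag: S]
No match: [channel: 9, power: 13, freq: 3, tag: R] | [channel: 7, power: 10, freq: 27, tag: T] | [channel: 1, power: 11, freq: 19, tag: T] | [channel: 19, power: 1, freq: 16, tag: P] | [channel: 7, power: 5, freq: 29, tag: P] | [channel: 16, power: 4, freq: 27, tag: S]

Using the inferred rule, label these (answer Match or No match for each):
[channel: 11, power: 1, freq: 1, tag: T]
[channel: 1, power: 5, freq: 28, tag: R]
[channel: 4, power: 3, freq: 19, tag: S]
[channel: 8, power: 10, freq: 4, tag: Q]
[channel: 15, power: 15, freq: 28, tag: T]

No match, No match, Match, No match, No match

The simplest hypothesis consistent with all the labels is: tag is S AND freq ≤ 24.
[channel: 11, power: 1, freq: 1, tag: T] → tag is T, freq = 1 → No match.
[channel: 1, power: 5, freq: 28, tag: R] → tag is R, freq = 28 → No match.
[channel: 4, power: 3, freq: 19, tag: S] → tag is S, freq = 19 → Match.
[channel: 8, power: 10, freq: 4, tag: Q] → tag is Q, freq = 4 → No match.
[channel: 15, power: 15, freq: 28, tag: T] → tag is T, freq = 28 → No match.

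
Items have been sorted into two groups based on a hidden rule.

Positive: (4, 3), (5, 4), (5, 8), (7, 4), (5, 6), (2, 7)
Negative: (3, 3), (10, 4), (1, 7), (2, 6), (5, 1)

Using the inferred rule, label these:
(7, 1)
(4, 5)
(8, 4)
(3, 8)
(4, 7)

Negative, Positive, Negative, Positive, Positive

The simplest hypothesis consistent with all the labels is: sum is odd.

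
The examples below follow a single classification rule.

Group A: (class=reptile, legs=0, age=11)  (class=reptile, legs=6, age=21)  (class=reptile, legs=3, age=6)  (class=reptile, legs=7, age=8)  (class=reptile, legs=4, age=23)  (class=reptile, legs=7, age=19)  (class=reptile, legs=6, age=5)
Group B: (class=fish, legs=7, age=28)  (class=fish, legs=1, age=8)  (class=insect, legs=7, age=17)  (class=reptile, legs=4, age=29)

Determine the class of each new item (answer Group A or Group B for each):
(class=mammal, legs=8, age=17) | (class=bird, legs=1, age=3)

The common property of the 'Group A' items is: class is reptile AND age ≤ 23. No 'Group B' item has it.
(class=mammal, legs=8, age=17): Group B (class is mammal, age = 17). (class=bird, legs=1, age=3): Group B (class is bird, age = 3).

Group B, Group B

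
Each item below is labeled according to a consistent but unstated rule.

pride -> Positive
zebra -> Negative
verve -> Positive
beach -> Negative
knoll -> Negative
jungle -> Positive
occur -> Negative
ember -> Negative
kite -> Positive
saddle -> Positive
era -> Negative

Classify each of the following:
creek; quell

Negative, Negative

The classifier is using: ends with 'e'.
creek: Negative (ends with 'k').
quell: Negative (ends with 'l').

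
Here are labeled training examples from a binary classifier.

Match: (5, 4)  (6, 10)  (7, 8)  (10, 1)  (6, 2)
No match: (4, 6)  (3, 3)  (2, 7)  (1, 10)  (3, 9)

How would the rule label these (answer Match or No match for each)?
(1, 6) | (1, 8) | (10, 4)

The common property of the 'Match' items is: first ≥ 5. No 'No match' item has it.

No match, No match, Match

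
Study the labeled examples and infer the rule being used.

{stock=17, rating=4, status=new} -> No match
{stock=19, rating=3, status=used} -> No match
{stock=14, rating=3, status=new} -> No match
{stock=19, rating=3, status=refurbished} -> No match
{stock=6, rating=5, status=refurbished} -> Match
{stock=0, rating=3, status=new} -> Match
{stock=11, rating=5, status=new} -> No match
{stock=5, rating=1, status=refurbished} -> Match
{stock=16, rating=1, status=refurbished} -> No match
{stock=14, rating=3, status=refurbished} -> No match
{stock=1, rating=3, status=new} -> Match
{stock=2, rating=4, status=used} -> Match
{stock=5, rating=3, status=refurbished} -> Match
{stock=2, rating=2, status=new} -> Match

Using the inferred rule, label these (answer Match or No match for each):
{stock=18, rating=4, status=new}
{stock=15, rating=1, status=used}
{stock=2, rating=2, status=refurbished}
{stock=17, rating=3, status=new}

No match, No match, Match, No match

Every 'Match' example satisfies: stock ≤ 6. None of the 'No match' examples do.
{stock=18, rating=4, status=new}: No match (stock = 18).
{stock=15, rating=1, status=used}: No match (stock = 15).
{stock=2, rating=2, status=refurbished}: Match (stock = 2).
{stock=17, rating=3, status=new}: No match (stock = 17).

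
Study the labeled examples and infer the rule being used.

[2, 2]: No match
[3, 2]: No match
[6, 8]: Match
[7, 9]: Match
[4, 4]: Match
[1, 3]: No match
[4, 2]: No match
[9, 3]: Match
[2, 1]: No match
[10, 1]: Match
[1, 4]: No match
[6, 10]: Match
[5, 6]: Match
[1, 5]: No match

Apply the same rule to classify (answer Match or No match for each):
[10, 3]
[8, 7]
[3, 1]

The pattern is that an item is 'Match' exactly when: sum ≥ 8.
[10, 3]: 10+3 = 13, qualifies → Match. [8, 7]: 8+7 = 15, qualifies → Match. [3, 1]: 3+1 = 4, does not satisfy this → No match.

Match, Match, No match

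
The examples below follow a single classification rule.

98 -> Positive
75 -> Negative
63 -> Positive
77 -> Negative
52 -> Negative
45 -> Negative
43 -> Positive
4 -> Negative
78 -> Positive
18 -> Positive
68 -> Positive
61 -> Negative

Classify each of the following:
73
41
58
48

Comparing the two groups points to one rule — ≡ 3 (mod 5).

Positive, Negative, Positive, Positive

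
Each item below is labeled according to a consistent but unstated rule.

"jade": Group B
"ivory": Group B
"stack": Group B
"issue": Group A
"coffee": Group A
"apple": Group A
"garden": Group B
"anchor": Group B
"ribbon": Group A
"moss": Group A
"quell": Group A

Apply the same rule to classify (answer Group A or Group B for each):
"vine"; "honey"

Group B, Group B

The distinguishing property — has a double letter — holds for all the 'Group A' cases and none of the 'Group B' cases.
"vine" — no doubled letter, hence Group B.
"honey" — no doubled letter, hence Group B.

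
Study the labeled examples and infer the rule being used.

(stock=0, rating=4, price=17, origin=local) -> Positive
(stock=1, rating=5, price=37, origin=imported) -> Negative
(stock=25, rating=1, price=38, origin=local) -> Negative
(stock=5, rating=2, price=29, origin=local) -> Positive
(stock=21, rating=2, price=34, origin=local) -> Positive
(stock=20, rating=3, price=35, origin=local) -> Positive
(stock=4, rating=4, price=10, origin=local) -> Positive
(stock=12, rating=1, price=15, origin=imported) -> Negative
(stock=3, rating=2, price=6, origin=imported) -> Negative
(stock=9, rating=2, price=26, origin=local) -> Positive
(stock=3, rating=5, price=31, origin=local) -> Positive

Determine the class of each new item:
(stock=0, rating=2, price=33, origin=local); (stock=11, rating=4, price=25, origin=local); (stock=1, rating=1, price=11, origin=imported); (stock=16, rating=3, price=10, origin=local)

The common property of the 'Positive' items is: origin is local AND price ≤ 35. No 'Negative' item has it.

Positive, Positive, Negative, Positive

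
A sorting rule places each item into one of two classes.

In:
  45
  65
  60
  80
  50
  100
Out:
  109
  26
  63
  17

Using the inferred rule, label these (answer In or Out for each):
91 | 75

Out, In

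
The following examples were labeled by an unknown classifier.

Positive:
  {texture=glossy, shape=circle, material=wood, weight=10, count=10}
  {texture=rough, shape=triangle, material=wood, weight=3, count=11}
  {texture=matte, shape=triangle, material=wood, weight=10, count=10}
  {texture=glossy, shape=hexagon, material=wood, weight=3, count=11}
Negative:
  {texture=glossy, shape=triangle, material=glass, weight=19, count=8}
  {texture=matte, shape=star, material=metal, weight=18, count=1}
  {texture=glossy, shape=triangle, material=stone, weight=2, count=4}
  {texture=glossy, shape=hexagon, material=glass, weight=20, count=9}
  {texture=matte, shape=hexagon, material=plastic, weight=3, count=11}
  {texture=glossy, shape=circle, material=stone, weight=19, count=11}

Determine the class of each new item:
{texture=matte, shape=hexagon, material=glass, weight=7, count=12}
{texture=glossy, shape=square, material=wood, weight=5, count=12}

Negative, Positive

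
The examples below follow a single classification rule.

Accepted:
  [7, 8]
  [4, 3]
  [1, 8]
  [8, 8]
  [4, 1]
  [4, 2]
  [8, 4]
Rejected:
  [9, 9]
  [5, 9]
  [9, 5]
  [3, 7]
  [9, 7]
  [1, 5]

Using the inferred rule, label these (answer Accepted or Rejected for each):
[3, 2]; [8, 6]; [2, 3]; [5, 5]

The distinguishing property — product is even — holds for all the 'Accepted' cases and none of the 'Rejected' cases.
Accepted: [3, 2], since 3·2 = 6.
Accepted: [8, 6], since 8·6 = 48.
Accepted: [2, 3], since 2·3 = 6.
Rejected: [5, 5], since 5·5 = 25.

Accepted, Accepted, Accepted, Rejected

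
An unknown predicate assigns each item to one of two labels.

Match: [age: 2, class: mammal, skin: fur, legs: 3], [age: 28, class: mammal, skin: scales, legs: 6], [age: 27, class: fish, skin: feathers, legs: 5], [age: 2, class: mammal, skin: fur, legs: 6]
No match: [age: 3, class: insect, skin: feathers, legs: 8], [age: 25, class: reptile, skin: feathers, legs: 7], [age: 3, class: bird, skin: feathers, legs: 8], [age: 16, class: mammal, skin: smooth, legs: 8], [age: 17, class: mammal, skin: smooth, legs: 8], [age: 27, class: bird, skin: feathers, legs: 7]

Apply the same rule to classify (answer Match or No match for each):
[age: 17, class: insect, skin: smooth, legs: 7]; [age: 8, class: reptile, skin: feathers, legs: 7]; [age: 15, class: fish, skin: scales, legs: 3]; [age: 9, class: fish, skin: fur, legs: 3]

No match, No match, Match, Match

A rule that fits every label: legs ≤ 6 — true of each 'Match' example, false of each 'No match' one.
[age: 17, class: insect, skin: smooth, legs: 7]: legs = 7 — does not pass, so No match.
[age: 8, class: reptile, skin: feathers, legs: 7]: legs = 7 — does not pass, so No match.
[age: 15, class: fish, skin: scales, legs: 3]: legs = 3 — satisfies this, so Match.
[age: 9, class: fish, skin: fur, legs: 3]: legs = 3 — satisfies this, so Match.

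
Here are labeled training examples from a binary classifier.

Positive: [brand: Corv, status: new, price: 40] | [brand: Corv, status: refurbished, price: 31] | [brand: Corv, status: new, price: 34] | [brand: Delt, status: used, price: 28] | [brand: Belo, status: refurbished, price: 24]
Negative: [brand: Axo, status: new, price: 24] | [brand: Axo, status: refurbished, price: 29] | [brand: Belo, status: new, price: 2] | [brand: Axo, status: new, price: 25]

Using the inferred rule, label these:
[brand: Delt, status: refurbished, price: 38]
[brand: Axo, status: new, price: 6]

Positive, Negative

The classifier is using: brand is not Axo AND price ≥ 24.
[brand: Delt, status: refurbished, price: 38]: brand is Delt, price = 38, fits → Positive.
[brand: Axo, status: new, price: 6]: brand is Axo, price = 6, fails the rule → Negative.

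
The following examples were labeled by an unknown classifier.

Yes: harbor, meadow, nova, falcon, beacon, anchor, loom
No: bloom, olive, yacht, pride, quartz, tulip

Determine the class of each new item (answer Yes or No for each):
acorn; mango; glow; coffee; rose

Rule: even length AND contains 'o'. This holds for each 'Yes' example and fails for each 'No' one.
acorn: length 5, has 'o' — fails the rule, so No.
mango: length 5, has 'o' — fails the rule, so No.
glow: length 4, has 'o' — passes, so Yes.
coffee: length 6, has 'o' — passes, so Yes.
rose: length 4, has 'o' — passes, so Yes.

No, No, Yes, Yes, Yes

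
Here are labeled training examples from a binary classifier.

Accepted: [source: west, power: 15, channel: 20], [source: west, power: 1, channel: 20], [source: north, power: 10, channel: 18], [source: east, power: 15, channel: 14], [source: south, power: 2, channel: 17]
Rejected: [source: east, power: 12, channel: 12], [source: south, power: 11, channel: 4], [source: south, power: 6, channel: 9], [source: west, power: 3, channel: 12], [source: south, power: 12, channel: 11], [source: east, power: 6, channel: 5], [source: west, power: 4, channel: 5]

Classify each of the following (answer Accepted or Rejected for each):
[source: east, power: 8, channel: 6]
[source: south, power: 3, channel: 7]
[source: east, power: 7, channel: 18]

A rule that fits every label: channel ≥ 14 — true of each 'Accepted' example, false of each 'Rejected' one.
[source: east, power: 8, channel: 6]: channel = 6, doesn't qualify → Rejected.
[source: south, power: 3, channel: 7]: channel = 7, doesn't qualify → Rejected.
[source: east, power: 7, channel: 18]: channel = 18, checks out → Accepted.

Rejected, Rejected, Accepted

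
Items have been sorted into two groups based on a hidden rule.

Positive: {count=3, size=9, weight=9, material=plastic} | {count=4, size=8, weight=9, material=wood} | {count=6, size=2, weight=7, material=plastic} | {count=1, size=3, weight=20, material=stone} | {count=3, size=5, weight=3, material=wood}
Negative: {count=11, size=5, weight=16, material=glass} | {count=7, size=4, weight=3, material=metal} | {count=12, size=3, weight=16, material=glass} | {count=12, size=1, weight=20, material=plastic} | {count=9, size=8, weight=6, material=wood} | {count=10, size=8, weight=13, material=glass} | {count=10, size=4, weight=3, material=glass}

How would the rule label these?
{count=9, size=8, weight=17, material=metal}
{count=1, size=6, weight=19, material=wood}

Negative, Positive

The rule appears to be: count ≤ 6.
{count=9, size=8, weight=17, material=metal}: Negative (count = 9). {count=1, size=6, weight=19, material=wood}: Positive (count = 1).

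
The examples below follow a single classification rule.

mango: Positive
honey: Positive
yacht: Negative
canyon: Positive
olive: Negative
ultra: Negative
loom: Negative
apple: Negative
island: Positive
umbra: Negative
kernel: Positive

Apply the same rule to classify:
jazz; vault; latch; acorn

Negative, Negative, Negative, Positive

The classifier is using: contains 'n'.
jazz: no 'n' — does not pass, so Negative.
vault: no 'n' — does not pass, so Negative.
latch: no 'n' — does not pass, so Negative.
acorn: has 'n' — passes, so Positive.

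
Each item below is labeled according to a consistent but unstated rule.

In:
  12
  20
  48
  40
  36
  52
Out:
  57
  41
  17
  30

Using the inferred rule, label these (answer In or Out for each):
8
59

A rule that fits every label: multiple of 4 — true of each 'In' example, false of each 'Out' one.
8: In (8 = 4·2).
59: Out (59 = 4·14 + 3).

In, Out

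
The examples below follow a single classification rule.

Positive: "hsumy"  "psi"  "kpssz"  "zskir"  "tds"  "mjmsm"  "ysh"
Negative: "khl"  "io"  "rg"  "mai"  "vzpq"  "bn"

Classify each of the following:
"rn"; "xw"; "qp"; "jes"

Negative, Negative, Negative, Positive

Every 'Positive' example satisfies: contains 's'. None of the 'Negative' examples do.
"rn" → no 's' → Negative.
"xw" → no 's' → Negative.
"qp" → no 's' → Negative.
"jes" → has 's' → Positive.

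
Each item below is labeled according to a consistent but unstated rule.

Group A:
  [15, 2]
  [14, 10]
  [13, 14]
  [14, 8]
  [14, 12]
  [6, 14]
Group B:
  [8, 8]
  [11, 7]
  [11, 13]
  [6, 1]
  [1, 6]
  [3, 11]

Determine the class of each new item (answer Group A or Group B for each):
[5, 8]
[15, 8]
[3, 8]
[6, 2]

Group B, Group A, Group B, Group B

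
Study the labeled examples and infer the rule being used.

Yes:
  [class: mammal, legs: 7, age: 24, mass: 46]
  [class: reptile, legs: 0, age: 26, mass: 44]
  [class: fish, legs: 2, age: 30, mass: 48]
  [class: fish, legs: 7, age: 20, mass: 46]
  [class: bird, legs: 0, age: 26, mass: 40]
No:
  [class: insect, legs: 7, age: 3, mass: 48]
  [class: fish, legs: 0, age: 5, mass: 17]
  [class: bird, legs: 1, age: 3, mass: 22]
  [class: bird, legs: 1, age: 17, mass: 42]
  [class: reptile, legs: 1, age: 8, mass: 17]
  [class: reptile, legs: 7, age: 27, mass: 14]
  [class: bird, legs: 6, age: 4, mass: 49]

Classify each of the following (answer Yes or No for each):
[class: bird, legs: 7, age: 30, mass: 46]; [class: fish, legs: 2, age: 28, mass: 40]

The rule appears to be: mass ≥ 17 AND age ≥ 20.
[class: bird, legs: 7, age: 30, mass: 46]: mass = 46, age = 30 — passes, so Yes. [class: fish, legs: 2, age: 28, mass: 40]: mass = 40, age = 28 — passes, so Yes.

Yes, Yes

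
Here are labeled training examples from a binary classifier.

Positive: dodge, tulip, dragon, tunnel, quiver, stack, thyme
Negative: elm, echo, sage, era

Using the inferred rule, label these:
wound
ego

The classifier is using: length ≥ 5.

Positive, Negative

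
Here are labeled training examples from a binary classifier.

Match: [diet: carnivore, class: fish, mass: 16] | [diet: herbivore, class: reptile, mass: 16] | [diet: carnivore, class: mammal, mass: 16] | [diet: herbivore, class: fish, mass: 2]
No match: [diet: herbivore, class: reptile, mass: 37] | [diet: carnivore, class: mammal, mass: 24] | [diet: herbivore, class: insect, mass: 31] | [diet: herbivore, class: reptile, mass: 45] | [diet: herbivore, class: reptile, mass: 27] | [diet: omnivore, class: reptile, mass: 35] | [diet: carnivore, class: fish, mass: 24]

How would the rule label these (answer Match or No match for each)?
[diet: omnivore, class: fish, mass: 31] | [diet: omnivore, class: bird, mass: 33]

No match, No match

All 'Match' examples share one property — mass ≤ 16 — and every 'No match' example lacks it.
[diet: omnivore, class: fish, mass: 31]: mass = 31 — does not satisfy this, so No match. [diet: omnivore, class: bird, mass: 33]: mass = 33 — does not satisfy this, so No match.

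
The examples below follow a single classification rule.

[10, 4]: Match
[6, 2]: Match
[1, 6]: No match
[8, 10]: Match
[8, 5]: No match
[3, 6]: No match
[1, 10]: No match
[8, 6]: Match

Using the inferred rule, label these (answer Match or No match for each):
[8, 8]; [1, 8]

The common property of the 'Match' items is: sum is even. No 'No match' item has it.
Match: [8, 8], since 8+8 = 16.
No match: [1, 8], since 1+8 = 9.

Match, No match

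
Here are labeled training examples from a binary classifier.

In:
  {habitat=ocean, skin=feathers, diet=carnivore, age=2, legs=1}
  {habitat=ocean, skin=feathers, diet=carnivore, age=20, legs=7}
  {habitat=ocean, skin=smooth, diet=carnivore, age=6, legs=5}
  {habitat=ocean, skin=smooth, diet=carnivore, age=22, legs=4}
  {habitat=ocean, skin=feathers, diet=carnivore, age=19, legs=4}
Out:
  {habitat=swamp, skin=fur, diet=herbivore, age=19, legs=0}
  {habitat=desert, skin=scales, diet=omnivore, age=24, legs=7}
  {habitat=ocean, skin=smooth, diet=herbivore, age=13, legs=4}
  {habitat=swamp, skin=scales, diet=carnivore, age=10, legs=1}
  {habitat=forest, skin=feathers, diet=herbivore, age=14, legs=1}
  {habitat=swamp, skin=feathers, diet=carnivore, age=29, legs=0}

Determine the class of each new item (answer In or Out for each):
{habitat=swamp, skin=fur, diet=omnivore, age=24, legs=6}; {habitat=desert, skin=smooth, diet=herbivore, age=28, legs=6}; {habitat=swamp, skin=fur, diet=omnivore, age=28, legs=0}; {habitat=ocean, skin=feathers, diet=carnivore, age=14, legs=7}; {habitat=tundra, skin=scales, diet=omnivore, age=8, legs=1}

Out, Out, Out, In, Out

The distinguishing property — habitat is ocean AND diet is carnivore — holds for all the 'In' cases and none of the 'Out' cases.
{habitat=swamp, skin=fur, diet=omnivore, age=24, legs=6}: Out (habitat is swamp, diet is omnivore). {habitat=desert, skin=smooth, diet=herbivore, age=28, legs=6}: Out (habitat is desert, diet is herbivore). {habitat=swamp, skin=fur, diet=omnivore, age=28, legs=0}: Out (habitat is swamp, diet is omnivore). {habitat=ocean, skin=feathers, diet=carnivore, age=14, legs=7}: In (habitat is ocean, diet is carnivore). {habitat=tundra, skin=scales, diet=omnivore, age=8, legs=1}: Out (habitat is tundra, diet is omnivore).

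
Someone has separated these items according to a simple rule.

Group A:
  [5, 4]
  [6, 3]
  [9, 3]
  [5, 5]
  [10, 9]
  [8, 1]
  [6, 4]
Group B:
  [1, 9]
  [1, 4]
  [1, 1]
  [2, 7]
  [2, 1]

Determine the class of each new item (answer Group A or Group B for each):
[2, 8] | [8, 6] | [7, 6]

Group B, Group A, Group A

The pattern is that an item is 'Group A' exactly when: first ≥ 3.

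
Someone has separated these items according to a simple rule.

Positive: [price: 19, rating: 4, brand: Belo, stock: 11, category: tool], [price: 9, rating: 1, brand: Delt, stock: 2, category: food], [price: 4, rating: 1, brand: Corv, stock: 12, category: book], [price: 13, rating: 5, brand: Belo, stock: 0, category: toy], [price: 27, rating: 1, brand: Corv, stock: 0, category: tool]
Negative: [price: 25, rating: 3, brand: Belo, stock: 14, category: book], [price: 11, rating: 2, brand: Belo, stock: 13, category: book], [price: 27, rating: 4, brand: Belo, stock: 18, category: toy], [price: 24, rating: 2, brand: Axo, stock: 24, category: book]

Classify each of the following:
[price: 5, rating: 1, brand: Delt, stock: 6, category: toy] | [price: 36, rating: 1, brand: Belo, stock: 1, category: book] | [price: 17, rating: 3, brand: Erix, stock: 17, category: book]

Positive, Positive, Negative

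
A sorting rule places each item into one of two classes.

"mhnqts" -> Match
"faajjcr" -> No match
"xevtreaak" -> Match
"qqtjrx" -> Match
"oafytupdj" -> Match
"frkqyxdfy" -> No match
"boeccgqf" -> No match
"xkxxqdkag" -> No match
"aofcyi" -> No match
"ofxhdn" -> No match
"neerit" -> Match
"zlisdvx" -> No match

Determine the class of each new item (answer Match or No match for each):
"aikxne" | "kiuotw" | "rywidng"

No match, Match, No match

The pattern is that an item is 'Match' exactly when: contains 't'.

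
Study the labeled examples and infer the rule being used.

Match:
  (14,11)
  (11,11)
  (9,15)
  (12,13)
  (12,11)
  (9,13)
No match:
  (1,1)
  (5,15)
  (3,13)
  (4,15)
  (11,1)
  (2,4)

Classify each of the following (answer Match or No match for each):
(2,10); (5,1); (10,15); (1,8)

No match, No match, Match, No match

The classifier is using: sum ≥ 22.
No match: (2,10), since 2+10 = 12. No match: (5,1), since 5+1 = 6. Match: (10,15), since 10+15 = 25. No match: (1,8), since 1+8 = 9.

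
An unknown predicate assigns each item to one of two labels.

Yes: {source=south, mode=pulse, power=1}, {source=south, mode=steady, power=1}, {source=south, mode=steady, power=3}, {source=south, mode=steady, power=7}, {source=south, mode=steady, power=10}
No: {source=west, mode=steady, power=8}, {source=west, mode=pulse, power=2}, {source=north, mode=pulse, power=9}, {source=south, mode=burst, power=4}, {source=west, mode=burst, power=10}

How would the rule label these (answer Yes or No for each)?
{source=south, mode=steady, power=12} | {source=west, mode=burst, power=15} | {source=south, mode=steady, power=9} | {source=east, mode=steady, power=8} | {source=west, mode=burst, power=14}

The rule appears to be: source is south AND power ≠ 4.
{source=south, mode=steady, power=12}: source is south, power = 12, satisfies this → Yes.
{source=west, mode=burst, power=15}: source is west, power = 15, does not pass → No.
{source=south, mode=steady, power=9}: source is south, power = 9, satisfies this → Yes.
{source=east, mode=steady, power=8}: source is east, power = 8, does not pass → No.
{source=west, mode=burst, power=14}: source is west, power = 14, does not pass → No.

Yes, No, Yes, No, No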